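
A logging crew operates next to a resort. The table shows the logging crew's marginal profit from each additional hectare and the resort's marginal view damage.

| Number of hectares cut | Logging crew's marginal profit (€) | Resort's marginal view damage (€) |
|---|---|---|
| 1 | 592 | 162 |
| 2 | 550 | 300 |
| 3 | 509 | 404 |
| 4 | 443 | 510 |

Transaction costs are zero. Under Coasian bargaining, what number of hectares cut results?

3

Bargaining reaches the level where marginal profit last exceeds marginal view damage.
That holds through level 3 (509 ≥ 404) but not at 4 (443 < 510).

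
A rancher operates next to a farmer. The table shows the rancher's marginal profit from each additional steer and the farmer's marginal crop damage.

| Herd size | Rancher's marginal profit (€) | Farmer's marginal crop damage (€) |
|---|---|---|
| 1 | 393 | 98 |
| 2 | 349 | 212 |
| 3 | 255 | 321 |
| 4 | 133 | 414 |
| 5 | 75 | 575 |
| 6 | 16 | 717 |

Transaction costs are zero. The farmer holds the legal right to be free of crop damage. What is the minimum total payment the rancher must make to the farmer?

€310

Efficient level: marginal profit ≥ marginal crop damage through level 2, so k* = 2.
With the farmer holding the right, the rancher must at least compensate total damage at k*: 98 + 212 = 310.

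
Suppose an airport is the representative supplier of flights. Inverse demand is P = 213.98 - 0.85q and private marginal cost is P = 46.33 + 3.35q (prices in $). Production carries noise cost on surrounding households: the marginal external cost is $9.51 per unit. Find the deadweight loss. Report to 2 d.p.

Market equilibrium (private): 46.33 + 3.35q = 213.98 - 0.85q → q_m = 39.9167.
Social marginal cost = private MC + MEC = 55.84 + 3.35q.
Set SMC = demand: 55.84 + 3.35q = 213.98 - 0.85q → q* = 37.6524.
The loss is the area between SMC and demand from q* to q_m; with linear curves that's a triangle of height MEC(q_m).
DWL = ½ × 2.2643 × 9.5100 = 10.7667.

DWL = $10.77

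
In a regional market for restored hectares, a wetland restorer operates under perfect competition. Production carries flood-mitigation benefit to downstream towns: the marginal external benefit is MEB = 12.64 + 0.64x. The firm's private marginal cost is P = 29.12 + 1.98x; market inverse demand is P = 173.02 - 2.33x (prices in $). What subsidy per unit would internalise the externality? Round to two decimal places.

subsidy = $39.94 per unit

Social marginal cost = private MC − MEB = 16.48 + 1.34x.
Set SMC = demand: 16.48 + 1.34x = 173.02 - 2.33x → x* = 42.6540.
The Pigouvian subsidy equals MEB at x*: 12.64 + 0.64×42.6540 = 39.9386.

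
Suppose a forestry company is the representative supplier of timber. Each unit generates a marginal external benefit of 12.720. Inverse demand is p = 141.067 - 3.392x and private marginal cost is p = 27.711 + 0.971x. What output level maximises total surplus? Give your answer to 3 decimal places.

Social marginal cost = private MC − MEB = 14.991 + 0.971x.
Set SMC = demand: 14.991 + 0.971x = 141.067 - 3.392x → x* = 28.8966.

x* = 28.897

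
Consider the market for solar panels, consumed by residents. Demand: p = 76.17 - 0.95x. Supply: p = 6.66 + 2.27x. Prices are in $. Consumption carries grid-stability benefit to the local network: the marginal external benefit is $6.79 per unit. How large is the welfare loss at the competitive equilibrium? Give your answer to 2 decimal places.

Market equilibrium (private): 6.66 + 2.27x = 76.17 - 0.95x → x_m = 21.5870.
Social marginal benefit = demand + MEB = 82.96 - 0.95x.
Set SMB = MC: 82.96 - 0.95x = 6.66 + 2.27x → x* = 23.6957.
The loss is the area between SMB and MC from x* to x_m; with linear curves that's a triangle of height MEB(x_m).
DWL = ½ × 2.1087 × 6.7900 = 7.1590.

DWL = $7.16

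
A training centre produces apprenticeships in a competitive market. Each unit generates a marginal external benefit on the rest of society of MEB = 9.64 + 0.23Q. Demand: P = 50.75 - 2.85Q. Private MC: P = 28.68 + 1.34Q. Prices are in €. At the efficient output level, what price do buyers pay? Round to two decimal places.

P = €27.93

Social marginal cost = private MC − MEB = 19.04 + 1.11Q.
Set SMC = demand: 19.04 + 1.11Q = 50.75 - 2.85Q → Q* = 8.0076.
Consumer price on the demand curve at Q*: 50.75 − 2.85×8.0076 = 27.9283.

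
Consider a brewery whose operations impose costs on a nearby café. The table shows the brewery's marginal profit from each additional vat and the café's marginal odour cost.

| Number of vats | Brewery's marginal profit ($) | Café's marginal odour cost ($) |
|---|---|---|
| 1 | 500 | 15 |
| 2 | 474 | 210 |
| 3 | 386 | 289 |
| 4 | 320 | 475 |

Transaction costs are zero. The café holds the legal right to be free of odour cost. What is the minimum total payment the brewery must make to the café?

$514

Efficient level: marginal profit ≥ marginal odour cost through level 3, so k* = 3.
With the café holding the right, the brewery must at least compensate total damage at k*: 15 + 210 + 289 = 514.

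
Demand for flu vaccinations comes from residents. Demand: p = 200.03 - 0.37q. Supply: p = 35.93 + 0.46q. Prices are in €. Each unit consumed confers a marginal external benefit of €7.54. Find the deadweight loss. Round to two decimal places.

DWL = €34.25

Market equilibrium (private): 35.93 + 0.46q = 200.03 - 0.37q → q_m = 197.7108.
Social marginal benefit = demand + MEB = 207.57 - 0.37q.
Set SMB = MC: 207.57 - 0.37q = 35.93 + 0.46q → q* = 206.7952.
Between q* and q_m the wedge SMB − MC runs linearly from 0 to MEB(q_m), so the loss is a triangle.
DWL = ½ × 9.0844 × 7.5400 = 34.2482.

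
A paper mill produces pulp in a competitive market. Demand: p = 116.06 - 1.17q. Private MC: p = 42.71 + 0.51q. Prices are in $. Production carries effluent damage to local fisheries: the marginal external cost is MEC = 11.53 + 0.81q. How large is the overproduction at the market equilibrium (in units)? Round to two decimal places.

18.83 units

Market equilibrium (private): 42.71 + 0.51q = 116.06 - 1.17q → q_m = 43.6607.
Social marginal cost = private MC + MEC = 54.24 + 1.32q.
Set SMC = demand: 54.24 + 1.32q = 116.06 - 1.17q → q* = 24.8273.
Gap = |43.6607 − 24.8273| = 18.8334.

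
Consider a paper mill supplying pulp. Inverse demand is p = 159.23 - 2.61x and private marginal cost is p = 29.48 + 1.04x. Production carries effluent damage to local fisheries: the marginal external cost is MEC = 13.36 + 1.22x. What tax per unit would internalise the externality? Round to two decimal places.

Social marginal cost = private MC + MEC = 42.84 + 2.26x.
Set SMC = demand: 42.84 + 2.26x = 159.23 - 2.61x → x* = 23.8994.
The Pigouvian tax equals MEC at x*: 13.36 + 1.22×23.8994 = 42.5173.

tax = 42.52 per unit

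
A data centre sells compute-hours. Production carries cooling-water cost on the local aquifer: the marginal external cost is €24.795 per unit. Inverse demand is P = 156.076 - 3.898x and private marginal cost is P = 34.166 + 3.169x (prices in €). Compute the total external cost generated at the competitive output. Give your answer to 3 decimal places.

Market equilibrium (private): 34.166 + 3.169x = 156.076 - 3.898x → x_m = 17.2506.
Total external cost = MEC × x_m = 24.795 × 17.2506 = 427.7286.

€427.729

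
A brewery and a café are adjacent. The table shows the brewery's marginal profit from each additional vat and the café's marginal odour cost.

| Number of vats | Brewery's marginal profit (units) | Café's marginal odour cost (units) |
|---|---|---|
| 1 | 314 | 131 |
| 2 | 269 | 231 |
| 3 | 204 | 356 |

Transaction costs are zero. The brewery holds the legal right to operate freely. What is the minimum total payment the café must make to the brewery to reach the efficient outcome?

Left alone the brewery would choose level 3 (marginal profit stays positive).
Efficient level: k* = 2 (marginal profit ≥ marginal odour cost through 2).
The café must at least cover the brewery's forgone profit from cutting 3→2: 204 = 204.

204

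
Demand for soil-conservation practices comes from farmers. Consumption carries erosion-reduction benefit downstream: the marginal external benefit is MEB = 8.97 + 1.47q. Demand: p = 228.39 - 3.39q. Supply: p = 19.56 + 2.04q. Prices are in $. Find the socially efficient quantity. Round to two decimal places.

q* = 55.00

Social marginal benefit = demand + MEB = 237.36 - 1.92q.
Set SMB = MC: 237.36 - 1.92q = 19.56 + 2.04q → q* = 55.0000.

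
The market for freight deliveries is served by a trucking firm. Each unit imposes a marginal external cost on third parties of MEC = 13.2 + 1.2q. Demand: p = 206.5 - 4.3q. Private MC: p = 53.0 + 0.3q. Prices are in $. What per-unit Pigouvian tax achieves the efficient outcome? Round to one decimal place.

tax = $42.2 per unit

Social marginal cost = private MC + MEC = 66.2 + 1.5q.
Set SMC = demand: 66.2 + 1.5q = 206.5 - 4.3q → q* = 24.1897.
The Pigouvian tax equals MEC at q*: 13.2 + 1.2×24.1897 = 42.2276.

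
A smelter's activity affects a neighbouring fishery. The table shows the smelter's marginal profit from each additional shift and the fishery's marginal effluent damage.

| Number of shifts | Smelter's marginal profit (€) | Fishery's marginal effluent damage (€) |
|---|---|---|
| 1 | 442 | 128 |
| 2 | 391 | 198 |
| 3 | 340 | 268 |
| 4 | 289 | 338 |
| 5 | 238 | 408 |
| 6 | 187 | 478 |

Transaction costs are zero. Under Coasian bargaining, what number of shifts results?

3

Bargaining reaches the level where marginal profit last exceeds marginal effluent damage.
That holds through level 3 (340 ≥ 268) but not at 4 (289 < 338).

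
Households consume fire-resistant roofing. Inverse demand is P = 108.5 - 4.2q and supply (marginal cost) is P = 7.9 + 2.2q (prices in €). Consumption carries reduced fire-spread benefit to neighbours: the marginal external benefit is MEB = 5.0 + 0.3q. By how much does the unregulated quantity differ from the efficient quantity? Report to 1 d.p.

1.6 units

Market equilibrium (private): 7.9 + 2.2q = 108.5 - 4.2q → q_m = 15.7188.
Social marginal benefit = demand + MEB = 113.5 - 3.9q.
Set SMB = MC: 113.5 - 3.9q = 7.9 + 2.2q → q* = 17.3115.
Gap = |15.7188 − 17.3115| = 1.5927.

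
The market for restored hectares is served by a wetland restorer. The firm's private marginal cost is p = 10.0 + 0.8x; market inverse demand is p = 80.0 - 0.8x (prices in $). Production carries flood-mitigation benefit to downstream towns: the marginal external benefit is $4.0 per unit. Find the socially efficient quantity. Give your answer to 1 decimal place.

Social marginal cost = private MC − MEB = 6.0 + 0.8x.
Set SMC = demand: 6.0 + 0.8x = 80.0 - 0.8x → x* = 46.2500.

x* = 46.3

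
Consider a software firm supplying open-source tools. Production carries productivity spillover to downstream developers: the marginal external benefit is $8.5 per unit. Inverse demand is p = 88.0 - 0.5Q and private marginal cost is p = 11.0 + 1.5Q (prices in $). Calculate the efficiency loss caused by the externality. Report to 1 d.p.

DWL = $18.1

Market equilibrium (private): 11.0 + 1.5Q = 88.0 - 0.5Q → Q_m = 38.5000.
Social marginal cost = private MC − MEB = 2.5 + 1.5Q.
Set SMC = demand: 2.5 + 1.5Q = 88.0 - 0.5Q → Q* = 42.7500.
The welfare-loss triangle has base |Q_m − Q*| and height MEB(Q_m) (the vertical gap between SMC and demand is zero at Q* and MEB at Q_m).
DWL = ½ × 4.2500 × 8.5000 = 18.0625.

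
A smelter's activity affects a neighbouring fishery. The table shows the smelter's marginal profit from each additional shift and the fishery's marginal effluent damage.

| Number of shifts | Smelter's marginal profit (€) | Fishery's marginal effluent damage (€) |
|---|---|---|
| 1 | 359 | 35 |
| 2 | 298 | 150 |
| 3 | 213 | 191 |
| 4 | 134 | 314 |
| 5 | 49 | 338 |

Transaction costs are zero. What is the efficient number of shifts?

Bargaining reaches the level where marginal profit last exceeds marginal effluent damage.
That holds through level 3 (213 ≥ 191) but not at 4 (134 < 314).

3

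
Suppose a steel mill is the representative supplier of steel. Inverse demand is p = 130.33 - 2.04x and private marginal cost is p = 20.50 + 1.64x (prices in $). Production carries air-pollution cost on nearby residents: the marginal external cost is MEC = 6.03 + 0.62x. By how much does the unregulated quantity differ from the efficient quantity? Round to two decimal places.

Market equilibrium (private): 20.50 + 1.64x = 130.33 - 2.04x → x_m = 29.8451.
Social marginal cost = private MC + MEC = 26.53 + 2.26x.
Set SMC = demand: 26.53 + 2.26x = 130.33 - 2.04x → x* = 24.1395.
Gap = |29.8451 − 24.1395| = 5.7056.

5.71 units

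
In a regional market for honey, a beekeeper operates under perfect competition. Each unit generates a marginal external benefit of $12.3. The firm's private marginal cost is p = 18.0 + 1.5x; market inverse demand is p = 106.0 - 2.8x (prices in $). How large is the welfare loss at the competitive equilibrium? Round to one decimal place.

Market equilibrium (private): 18.0 + 1.5x = 106.0 - 2.8x → x_m = 20.4651.
Social marginal cost = private MC − MEB = 5.7 + 1.5x.
Set SMC = demand: 5.7 + 1.5x = 106.0 - 2.8x → x* = 23.3256.
Height of the DWL triangle at x_m is demand(x_m) − SMC(x_m) = MEB(x_m) = 12.3000.
DWL = ½ × 2.8605 × 12.3000 = 17.5921.

DWL = $17.6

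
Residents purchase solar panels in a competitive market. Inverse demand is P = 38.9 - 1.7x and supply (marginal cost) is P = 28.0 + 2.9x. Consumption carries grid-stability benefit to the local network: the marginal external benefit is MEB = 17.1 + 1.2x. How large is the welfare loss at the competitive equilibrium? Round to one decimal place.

DWL = 58.5

Market equilibrium (private): 28.0 + 2.9x = 38.9 - 1.7x → x_m = 2.3696.
Social marginal benefit = demand + MEB = 56.0 - 0.5x.
Set SMB = MC: 56.0 - 0.5x = 28.0 + 2.9x → x* = 8.2353.
Between x* and x_m the wedge SMB − MC runs linearly from 0 to MEB(x_m), so the loss is a triangle.
DWL = ½ × 5.8657 × 19.9435 = 58.4913.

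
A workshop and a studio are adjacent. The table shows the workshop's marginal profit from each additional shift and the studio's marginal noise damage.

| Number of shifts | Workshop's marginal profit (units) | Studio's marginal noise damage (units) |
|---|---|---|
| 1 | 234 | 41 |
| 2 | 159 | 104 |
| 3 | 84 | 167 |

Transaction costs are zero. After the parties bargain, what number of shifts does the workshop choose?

2

Bargaining reaches the level where marginal profit last exceeds marginal noise damage.
That holds through level 2 (159 ≥ 104) but not at 3 (84 < 167).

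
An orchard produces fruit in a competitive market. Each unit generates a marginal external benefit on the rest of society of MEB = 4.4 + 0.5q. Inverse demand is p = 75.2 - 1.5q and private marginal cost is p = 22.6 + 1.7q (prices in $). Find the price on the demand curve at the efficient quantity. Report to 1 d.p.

Social marginal cost = private MC − MEB = 18.2 + 1.2q.
Set SMC = demand: 18.2 + 1.2q = 75.2 - 1.5q → q* = 21.1111.
Consumer price on the demand curve at q*: 75.2 − 1.5×21.1111 = 43.5334.

P = $43.5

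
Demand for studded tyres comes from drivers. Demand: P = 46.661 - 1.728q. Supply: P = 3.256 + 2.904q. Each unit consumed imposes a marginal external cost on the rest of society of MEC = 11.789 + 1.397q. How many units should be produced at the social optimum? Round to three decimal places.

q* = 5.244

Social marginal benefit = demand − MEC = 34.872 - 3.125q.
Set SMB = MC: 34.872 - 3.125q = 3.256 + 2.904q → q* = 5.2440.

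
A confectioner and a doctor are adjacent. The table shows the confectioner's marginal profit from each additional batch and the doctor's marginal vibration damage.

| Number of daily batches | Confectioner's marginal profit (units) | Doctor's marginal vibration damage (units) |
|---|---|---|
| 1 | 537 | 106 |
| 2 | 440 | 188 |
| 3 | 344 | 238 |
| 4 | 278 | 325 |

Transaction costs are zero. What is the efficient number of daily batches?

3

Bargaining reaches the level where marginal profit last exceeds marginal vibration damage.
That holds through level 3 (344 ≥ 238) but not at 4 (278 < 325).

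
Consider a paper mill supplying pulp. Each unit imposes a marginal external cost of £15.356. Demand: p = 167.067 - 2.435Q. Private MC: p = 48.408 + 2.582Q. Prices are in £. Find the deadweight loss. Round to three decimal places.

Market equilibrium (private): 48.408 + 2.582Q = 167.067 - 2.435Q → Q_m = 23.6514.
Social marginal cost = private MC + MEC = 63.764 + 2.582Q.
Set SMC = demand: 63.764 + 2.582Q = 167.067 - 2.435Q → Q* = 20.5906.
The welfare-loss triangle has base |Q_m − Q*| and height MEC(Q_m) (the vertical gap between SMC and demand is zero at Q* and MEC at Q_m).
DWL = ½ × 3.0608 × 15.3560 = 23.5008.

DWL = £23.501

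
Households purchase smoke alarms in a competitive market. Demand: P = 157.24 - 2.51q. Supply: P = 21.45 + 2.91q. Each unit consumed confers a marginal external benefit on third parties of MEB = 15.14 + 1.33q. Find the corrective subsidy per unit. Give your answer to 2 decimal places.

Social marginal benefit = demand + MEB = 172.38 - 1.18q.
Set SMB = MC: 172.38 - 1.18q = 21.45 + 2.91q → q* = 36.9022.
The Pigouvian subsidy equals MEB at q*: 15.14 + 1.33×36.9022 = 64.2199.

subsidy = 64.22 per unit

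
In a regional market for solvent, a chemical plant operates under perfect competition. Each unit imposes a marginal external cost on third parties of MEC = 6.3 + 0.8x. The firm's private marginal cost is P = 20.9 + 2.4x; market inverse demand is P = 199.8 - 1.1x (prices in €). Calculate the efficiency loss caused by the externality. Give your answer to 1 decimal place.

DWL = €259.0

Market equilibrium (private): 20.9 + 2.4x = 199.8 - 1.1x → x_m = 51.1143.
Social marginal cost = private MC + MEC = 27.2 + 3.2x.
Set SMC = demand: 27.2 + 3.2x = 199.8 - 1.1x → x* = 40.1395.
The loss is the area between SMC and demand from x* to x_m; with linear curves that's a triangle of height MEC(x_m).
DWL = ½ × 10.9748 × 47.1914 = 258.9581.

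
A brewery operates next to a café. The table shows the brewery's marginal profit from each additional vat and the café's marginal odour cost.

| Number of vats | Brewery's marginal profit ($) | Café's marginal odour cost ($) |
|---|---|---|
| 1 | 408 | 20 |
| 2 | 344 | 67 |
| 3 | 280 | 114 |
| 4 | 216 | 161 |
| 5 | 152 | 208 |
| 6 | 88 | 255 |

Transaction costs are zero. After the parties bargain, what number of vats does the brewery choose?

4

Bargaining reaches the level where marginal profit last exceeds marginal odour cost.
That holds through level 4 (216 ≥ 161) but not at 5 (152 < 208).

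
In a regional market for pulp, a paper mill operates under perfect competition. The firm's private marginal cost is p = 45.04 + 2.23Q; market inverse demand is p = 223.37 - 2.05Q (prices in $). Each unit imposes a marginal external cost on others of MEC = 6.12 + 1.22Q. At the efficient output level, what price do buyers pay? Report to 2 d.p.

P = $159.18

Social marginal cost = private MC + MEC = 51.16 + 3.45Q.
Set SMC = demand: 51.16 + 3.45Q = 223.37 - 2.05Q → Q* = 31.3109.
Consumer price on the demand curve at Q*: 223.37 − 2.05×31.3109 = 159.1827.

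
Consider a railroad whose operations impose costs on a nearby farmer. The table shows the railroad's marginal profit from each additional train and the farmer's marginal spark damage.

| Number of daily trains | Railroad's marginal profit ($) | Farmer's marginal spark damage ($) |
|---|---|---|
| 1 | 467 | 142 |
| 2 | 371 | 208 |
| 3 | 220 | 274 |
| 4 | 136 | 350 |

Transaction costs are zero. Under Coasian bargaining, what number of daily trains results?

2

Bargaining reaches the level where marginal profit last exceeds marginal spark damage.
That holds through level 2 (371 ≥ 208) but not at 3 (220 < 274).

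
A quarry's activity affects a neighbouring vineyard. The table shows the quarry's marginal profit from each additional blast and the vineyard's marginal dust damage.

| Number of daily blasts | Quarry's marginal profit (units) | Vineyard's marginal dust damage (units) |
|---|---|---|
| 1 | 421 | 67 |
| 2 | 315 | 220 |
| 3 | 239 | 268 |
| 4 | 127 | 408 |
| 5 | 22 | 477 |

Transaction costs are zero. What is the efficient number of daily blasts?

2

Bargaining reaches the level where marginal profit last exceeds marginal dust damage.
That holds through level 2 (315 ≥ 220) but not at 3 (239 < 268).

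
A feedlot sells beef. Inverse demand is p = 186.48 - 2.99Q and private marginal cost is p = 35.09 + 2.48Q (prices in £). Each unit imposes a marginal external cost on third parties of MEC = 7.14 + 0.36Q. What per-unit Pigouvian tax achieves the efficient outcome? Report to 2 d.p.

Social marginal cost = private MC + MEC = 42.23 + 2.84Q.
Set SMC = demand: 42.23 + 2.84Q = 186.48 - 2.99Q → Q* = 24.7427.
The Pigouvian tax equals MEC at Q*: 7.14 + 0.36×24.7427 = 16.0474.

tax = £16.05 per unit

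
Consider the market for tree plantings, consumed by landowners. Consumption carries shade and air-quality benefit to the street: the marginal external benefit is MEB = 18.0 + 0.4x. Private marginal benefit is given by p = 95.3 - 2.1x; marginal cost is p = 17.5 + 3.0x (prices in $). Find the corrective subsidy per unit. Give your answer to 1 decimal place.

subsidy = $26.2 per unit

Social marginal benefit = demand + MEB = 113.3 - 1.7x.
Set SMB = MC: 113.3 - 1.7x = 17.5 + 3.0x → x* = 20.3830.
The Pigouvian subsidy equals MEB at x*: 18.0 + 0.4×20.3830 = 26.1532.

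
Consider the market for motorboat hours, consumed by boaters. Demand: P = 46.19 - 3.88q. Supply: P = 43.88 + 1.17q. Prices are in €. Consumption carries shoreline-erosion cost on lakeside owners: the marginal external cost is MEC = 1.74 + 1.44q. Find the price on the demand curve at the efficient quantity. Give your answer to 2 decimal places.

P = €45.85

Social marginal benefit = demand − MEC = 44.45 - 5.32q.
Set SMB = MC: 44.45 - 5.32q = 43.88 + 1.17q → q* = 0.0878.
Consumer price on the demand curve at q*: 46.19 − 3.88×0.0878 = 45.8493.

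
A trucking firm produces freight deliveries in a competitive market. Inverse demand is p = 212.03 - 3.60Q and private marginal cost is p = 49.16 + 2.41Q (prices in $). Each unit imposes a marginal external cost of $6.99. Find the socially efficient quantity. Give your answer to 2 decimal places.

Q* = 25.94

Social marginal cost = private MC + MEC = 56.15 + 2.41Q.
Set SMC = demand: 56.15 + 2.41Q = 212.03 - 3.60Q → Q* = 25.9368.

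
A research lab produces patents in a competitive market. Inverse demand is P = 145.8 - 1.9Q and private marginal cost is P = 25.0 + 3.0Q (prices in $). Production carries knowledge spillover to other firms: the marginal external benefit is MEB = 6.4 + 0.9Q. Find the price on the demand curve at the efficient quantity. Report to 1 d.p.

P = $85.4

Social marginal cost = private MC − MEB = 18.6 + 2.1Q.
Set SMC = demand: 18.6 + 2.1Q = 145.8 - 1.9Q → Q* = 31.8000.
Consumer price on the demand curve at Q*: 145.8 − 1.9×31.8000 = 85.3800.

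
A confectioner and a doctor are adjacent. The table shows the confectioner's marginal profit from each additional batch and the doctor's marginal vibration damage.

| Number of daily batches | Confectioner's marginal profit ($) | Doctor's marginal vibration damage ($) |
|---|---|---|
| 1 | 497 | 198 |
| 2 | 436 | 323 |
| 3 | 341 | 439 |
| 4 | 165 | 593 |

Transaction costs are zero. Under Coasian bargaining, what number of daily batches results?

Bargaining reaches the level where marginal profit last exceeds marginal vibration damage.
That holds through level 2 (436 ≥ 323) but not at 3 (341 < 439).

2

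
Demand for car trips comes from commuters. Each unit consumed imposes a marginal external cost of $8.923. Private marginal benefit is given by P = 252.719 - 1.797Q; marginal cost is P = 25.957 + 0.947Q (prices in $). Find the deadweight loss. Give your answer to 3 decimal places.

Market equilibrium (private): 25.957 + 0.947Q = 252.719 - 1.797Q → Q_m = 82.6392.
Social marginal benefit = demand − MEC = 243.796 - 1.797Q.
Set SMB = MC: 243.796 - 1.797Q = 25.957 + 0.947Q → Q* = 79.3874.
Between Q* and Q_m the wedge MC − SMB runs linearly from 0 to MEC(Q_m), so the loss is a triangle.
DWL = ½ × 3.2518 × 8.9230 = 14.5079.

DWL = $14.508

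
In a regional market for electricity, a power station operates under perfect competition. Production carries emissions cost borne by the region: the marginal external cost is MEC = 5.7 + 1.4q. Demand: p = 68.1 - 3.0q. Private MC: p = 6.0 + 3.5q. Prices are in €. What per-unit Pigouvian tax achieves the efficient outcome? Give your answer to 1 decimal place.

tax = €15.7 per unit

Social marginal cost = private MC + MEC = 11.7 + 4.9q.
Set SMC = demand: 11.7 + 4.9q = 68.1 - 3.0q → q* = 7.1392.
The Pigouvian tax equals MEC at q*: 5.7 + 1.4×7.1392 = 15.6949.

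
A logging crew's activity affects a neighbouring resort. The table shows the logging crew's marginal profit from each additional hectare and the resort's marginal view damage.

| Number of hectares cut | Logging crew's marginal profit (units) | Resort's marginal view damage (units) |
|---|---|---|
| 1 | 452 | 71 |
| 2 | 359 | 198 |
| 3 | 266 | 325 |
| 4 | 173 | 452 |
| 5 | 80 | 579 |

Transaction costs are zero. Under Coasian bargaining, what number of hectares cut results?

2

Bargaining reaches the level where marginal profit last exceeds marginal view damage.
That holds through level 2 (359 ≥ 198) but not at 3 (266 < 325).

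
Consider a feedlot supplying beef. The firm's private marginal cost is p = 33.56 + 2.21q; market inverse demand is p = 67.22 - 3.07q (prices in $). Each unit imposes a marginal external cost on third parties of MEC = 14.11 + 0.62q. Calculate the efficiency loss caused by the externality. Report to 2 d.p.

Market equilibrium (private): 33.56 + 2.21q = 67.22 - 3.07q → q_m = 6.3750.
Social marginal cost = private MC + MEC = 47.67 + 2.83q.
Set SMC = demand: 47.67 + 2.83q = 67.22 - 3.07q → q* = 3.3136.
Between q* and q_m the wedge SMC − demand runs linearly from 0 to MEC(q_m), so the loss is a triangle.
DWL = ½ × 3.0614 × 18.0625 = 27.6483.

DWL = $27.65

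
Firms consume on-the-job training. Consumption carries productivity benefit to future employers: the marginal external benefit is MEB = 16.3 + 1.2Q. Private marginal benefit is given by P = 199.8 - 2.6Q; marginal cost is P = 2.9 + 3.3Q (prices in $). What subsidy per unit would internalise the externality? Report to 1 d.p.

subsidy = $70.7 per unit

Social marginal benefit = demand + MEB = 216.1 - 1.4Q.
Set SMB = MC: 216.1 - 1.4Q = 2.9 + 3.3Q → Q* = 45.3617.
The Pigouvian subsidy equals MEB at Q*: 16.3 + 1.2×45.3617 = 70.7340.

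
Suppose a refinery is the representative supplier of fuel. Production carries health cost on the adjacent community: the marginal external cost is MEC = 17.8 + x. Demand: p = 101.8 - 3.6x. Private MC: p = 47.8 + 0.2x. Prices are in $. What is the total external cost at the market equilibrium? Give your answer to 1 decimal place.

Market equilibrium (private): 47.8 + 0.2x = 101.8 - 3.6x → x_m = 14.2105.
Total external cost = ∫₀^{x_m} (17.8 + 1.0x) dx = 17.8×14.2105 + ½×1.0×14.2105² = 353.9161.

$353.9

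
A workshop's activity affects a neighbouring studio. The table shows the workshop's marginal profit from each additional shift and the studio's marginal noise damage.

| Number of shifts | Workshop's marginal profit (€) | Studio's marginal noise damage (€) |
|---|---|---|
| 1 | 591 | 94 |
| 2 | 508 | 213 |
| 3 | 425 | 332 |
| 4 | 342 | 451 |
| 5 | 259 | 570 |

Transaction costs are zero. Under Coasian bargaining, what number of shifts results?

Bargaining reaches the level where marginal profit last exceeds marginal noise damage.
That holds through level 3 (425 ≥ 332) but not at 4 (342 < 451).

3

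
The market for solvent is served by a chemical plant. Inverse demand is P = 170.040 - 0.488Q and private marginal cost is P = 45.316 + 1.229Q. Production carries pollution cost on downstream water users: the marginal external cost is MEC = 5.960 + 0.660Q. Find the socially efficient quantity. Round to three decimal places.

Q* = 49.964

Social marginal cost = private MC + MEC = 51.276 + 1.889Q.
Set SMC = demand: 51.276 + 1.889Q = 170.040 - 0.488Q → Q* = 49.9638.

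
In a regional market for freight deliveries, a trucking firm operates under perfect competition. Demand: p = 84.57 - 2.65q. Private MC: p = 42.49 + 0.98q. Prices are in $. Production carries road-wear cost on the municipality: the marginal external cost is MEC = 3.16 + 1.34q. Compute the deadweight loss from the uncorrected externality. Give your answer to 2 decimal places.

DWL = $35.16

Market equilibrium (private): 42.49 + 0.98q = 84.57 - 2.65q → q_m = 11.5923.
Social marginal cost = private MC + MEC = 45.65 + 2.32q.
Set SMC = demand: 45.65 + 2.32q = 84.57 - 2.65q → q* = 7.8310.
Between q* and q_m the wedge SMC − demand runs linearly from 0 to MEC(q_m), so the loss is a triangle.
DWL = ½ × 3.7613 × 18.6937 = 35.1563.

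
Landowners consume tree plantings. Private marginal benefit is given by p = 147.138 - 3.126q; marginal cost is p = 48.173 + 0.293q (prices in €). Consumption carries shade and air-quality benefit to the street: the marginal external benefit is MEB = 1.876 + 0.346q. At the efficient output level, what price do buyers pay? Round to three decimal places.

P = €44.558

Social marginal benefit = demand + MEB = 149.014 - 2.780q.
Set SMB = MC: 149.014 - 2.780q = 48.173 + 0.293q → q* = 32.8152.
Consumer price on the demand curve at q*: 147.138 − 3.126×32.8152 = 44.5577.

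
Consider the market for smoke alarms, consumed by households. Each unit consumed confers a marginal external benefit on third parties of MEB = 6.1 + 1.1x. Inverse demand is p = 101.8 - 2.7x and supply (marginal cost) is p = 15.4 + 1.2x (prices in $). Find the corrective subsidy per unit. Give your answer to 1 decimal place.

subsidy = $42.4 per unit

Social marginal benefit = demand + MEB = 107.9 - 1.6x.
Set SMB = MC: 107.9 - 1.6x = 15.4 + 1.2x → x* = 33.0357.
The Pigouvian subsidy equals MEB at x*: 6.1 + 1.1×33.0357 = 42.4393.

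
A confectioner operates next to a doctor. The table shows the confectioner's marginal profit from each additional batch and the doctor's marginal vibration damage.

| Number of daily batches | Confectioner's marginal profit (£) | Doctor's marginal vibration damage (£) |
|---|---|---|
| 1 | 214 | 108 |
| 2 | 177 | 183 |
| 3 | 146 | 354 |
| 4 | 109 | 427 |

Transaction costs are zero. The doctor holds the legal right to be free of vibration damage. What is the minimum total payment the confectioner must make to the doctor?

£108

Efficient level: marginal profit ≥ marginal vibration damage through level 1, so k* = 1.
With the doctor holding the right, the confectioner must at least compensate total damage at k*: 108 = 108.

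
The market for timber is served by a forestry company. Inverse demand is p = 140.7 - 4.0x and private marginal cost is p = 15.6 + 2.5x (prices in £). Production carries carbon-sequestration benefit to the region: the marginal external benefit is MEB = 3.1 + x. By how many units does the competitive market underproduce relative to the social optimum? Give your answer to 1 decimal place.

4.1 units

Market equilibrium (private): 15.6 + 2.5x = 140.7 - 4.0x → x_m = 19.2462.
Social marginal cost = private MC − MEB = 12.5 + 1.5x.
Set SMC = demand: 12.5 + 1.5x = 140.7 - 4.0x → x* = 23.3091.
Gap = |19.2462 − 23.3091| = 4.0629.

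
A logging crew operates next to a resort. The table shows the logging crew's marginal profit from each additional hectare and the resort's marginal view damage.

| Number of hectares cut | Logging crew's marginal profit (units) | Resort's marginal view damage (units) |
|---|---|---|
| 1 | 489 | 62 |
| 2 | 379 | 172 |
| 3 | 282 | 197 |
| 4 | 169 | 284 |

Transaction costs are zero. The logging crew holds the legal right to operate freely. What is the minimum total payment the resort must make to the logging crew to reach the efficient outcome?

Left alone the logging crew would choose level 4 (marginal profit stays positive).
Efficient level: k* = 3 (marginal profit ≥ marginal view damage through 3).
The resort must at least cover the logging crew's forgone profit from cutting 4→3: 169 = 169.

169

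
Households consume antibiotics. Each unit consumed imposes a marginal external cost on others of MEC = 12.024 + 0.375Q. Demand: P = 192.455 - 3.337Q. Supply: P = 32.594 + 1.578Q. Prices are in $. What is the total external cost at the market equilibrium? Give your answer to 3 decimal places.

$589.435

Market equilibrium (private): 32.594 + 1.578Q = 192.455 - 3.337Q → Q_m = 32.5251.
Total external cost = ∫₀^{Q_m} (12.024 + 0.375Q) dQ = 12.024×32.5251 + ½×0.375×32.5251² = 589.4347.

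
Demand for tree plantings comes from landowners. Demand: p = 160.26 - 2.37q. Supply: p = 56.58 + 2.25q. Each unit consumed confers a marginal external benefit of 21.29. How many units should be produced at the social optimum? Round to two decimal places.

Social marginal benefit = demand + MEB = 181.55 - 2.37q.
Set SMB = MC: 181.55 - 2.37q = 56.58 + 2.25q → q* = 27.0498.

q* = 27.05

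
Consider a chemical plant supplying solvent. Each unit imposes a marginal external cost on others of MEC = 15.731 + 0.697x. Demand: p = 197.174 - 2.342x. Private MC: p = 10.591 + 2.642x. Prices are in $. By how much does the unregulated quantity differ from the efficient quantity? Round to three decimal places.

7.362 units

Market equilibrium (private): 10.591 + 2.642x = 197.174 - 2.342x → x_m = 37.4364.
Social marginal cost = private MC + MEC = 26.322 + 3.339x.
Set SMC = demand: 26.322 + 3.339x = 197.174 - 2.342x → x* = 30.0743.
Gap = |37.4364 − 30.0743| = 7.3621.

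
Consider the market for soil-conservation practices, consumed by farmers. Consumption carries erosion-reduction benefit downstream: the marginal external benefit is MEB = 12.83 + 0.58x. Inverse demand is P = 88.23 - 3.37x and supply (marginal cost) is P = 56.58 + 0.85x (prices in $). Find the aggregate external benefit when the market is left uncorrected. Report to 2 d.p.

$112.54

Market equilibrium (private): 56.58 + 0.85x = 88.23 - 3.37x → x_m = 7.5000.
Total external benefit = ∫₀^{x_m} (12.83 + 0.58x) dx = 12.83×7.5000 + ½×0.58×7.5000² = 112.5375.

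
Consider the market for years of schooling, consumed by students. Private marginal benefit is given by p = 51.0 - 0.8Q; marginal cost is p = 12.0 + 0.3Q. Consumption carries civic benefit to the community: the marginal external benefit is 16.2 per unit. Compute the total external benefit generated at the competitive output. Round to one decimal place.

Market equilibrium (private): 12.0 + 0.3Q = 51.0 - 0.8Q → Q_m = 35.4545.
Total external benefit = MEB × Q_m = 16.2 × 35.4545 = 574.3629.

574.4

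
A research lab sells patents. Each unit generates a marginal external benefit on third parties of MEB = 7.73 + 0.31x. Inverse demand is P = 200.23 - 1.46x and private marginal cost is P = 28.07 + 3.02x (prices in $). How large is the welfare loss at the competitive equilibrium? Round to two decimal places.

DWL = $46.26

Market equilibrium (private): 28.07 + 3.02x = 200.23 - 1.46x → x_m = 38.4286.
Social marginal cost = private MC − MEB = 20.34 + 2.71x.
Set SMC = demand: 20.34 + 2.71x = 200.23 - 1.46x → x* = 43.1391.
Between x* and x_m the wedge demand − SMC runs linearly from 0 to MEB(x_m), so the loss is a triangle.
DWL = ½ × 4.7105 × 19.6429 = 46.2639.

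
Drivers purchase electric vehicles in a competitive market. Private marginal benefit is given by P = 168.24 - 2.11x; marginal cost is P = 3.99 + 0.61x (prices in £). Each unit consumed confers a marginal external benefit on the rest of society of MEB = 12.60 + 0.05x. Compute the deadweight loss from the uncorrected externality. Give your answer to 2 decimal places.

Market equilibrium (private): 3.99 + 0.61x = 168.24 - 2.11x → x_m = 60.3860.
Social marginal benefit = demand + MEB = 180.84 - 2.06x.
Set SMB = MC: 180.84 - 2.06x = 3.99 + 0.61x → x* = 66.2360.
The welfare-loss triangle has base |x_m − x*| and height MEB(x_m) (the vertical gap between SMB and MC is zero at x* and MEB at x_m).
DWL = ½ × 5.8500 × 15.6193 = 45.6865.

DWL = £45.69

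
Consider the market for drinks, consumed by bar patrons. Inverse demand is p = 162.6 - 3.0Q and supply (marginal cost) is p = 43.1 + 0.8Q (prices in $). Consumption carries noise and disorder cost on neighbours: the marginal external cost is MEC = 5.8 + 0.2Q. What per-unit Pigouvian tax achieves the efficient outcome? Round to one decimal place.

tax = $11.5 per unit

Social marginal benefit = demand − MEC = 156.8 - 3.2Q.
Set SMB = MC: 156.8 - 3.2Q = 43.1 + 0.8Q → Q* = 28.4250.
The Pigouvian tax equals MEC at Q*: 5.8 + 0.2×28.4250 = 11.4850.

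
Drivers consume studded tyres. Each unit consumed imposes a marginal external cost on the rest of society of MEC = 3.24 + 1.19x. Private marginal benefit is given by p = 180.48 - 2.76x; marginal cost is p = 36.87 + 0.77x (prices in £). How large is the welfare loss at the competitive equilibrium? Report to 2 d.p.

DWL = £282.62

Market equilibrium (private): 36.87 + 0.77x = 180.48 - 2.76x → x_m = 40.6827.
Social marginal benefit = demand − MEC = 177.24 - 3.95x.
Set SMB = MC: 177.24 - 3.95x = 36.87 + 0.77x → x* = 29.7394.
Between x* and x_m the wedge MC − SMB runs linearly from 0 to MEC(x_m), so the loss is a triangle.
DWL = ½ × 10.9433 × 51.6524 = 282.6239.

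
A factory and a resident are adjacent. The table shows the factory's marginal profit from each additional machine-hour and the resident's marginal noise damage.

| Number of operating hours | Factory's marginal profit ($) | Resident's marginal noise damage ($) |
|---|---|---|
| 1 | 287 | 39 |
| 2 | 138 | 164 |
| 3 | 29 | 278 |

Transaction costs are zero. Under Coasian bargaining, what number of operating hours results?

1

Bargaining reaches the level where marginal profit last exceeds marginal noise damage.
That holds through level 1 (287 ≥ 39) but not at 2 (138 < 164).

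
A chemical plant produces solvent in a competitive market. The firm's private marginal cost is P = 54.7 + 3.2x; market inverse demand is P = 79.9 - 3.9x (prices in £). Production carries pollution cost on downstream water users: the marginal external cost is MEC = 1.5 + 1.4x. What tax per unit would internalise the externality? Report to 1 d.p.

tax = £5.4 per unit

Social marginal cost = private MC + MEC = 56.2 + 4.6x.
Set SMC = demand: 56.2 + 4.6x = 79.9 - 3.9x → x* = 2.7882.
The Pigouvian tax equals MEC at x*: 1.5 + 1.4×2.7882 = 5.4035.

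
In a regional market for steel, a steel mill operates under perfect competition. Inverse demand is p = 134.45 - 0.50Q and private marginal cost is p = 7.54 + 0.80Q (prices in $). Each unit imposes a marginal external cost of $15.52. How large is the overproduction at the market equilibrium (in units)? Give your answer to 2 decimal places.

11.94 units

Market equilibrium (private): 7.54 + 0.80Q = 134.45 - 0.50Q → Q_m = 97.6231.
Social marginal cost = private MC + MEC = 23.06 + 0.80Q.
Set SMC = demand: 23.06 + 0.80Q = 134.45 - 0.50Q → Q* = 85.6846.
Gap = |97.6231 − 85.6846| = 11.9385.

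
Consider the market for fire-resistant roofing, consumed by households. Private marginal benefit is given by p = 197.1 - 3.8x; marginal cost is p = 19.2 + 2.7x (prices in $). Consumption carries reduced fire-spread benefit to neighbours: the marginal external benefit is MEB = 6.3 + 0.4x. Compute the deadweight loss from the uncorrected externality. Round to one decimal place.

DWL = $24.4

Market equilibrium (private): 19.2 + 2.7x = 197.1 - 3.8x → x_m = 27.3692.
Social marginal benefit = demand + MEB = 203.4 - 3.4x.
Set SMB = MC: 203.4 - 3.4x = 19.2 + 2.7x → x* = 30.1967.
Between x* and x_m the wedge SMB − MC runs linearly from 0 to MEB(x_m), so the loss is a triangle.
DWL = ½ × 2.8275 × 17.2477 = 24.3839.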